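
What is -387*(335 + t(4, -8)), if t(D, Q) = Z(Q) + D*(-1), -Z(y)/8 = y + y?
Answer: -177633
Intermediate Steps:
Z(y) = -16*y (Z(y) = -8*(y + y) = -16*y)
t(D, Q) = -D - 16*Q (t(D, Q) = -16*Q + D*(-1) = -16*Q - D = -D - 16*Q)
-387*(335 + t(4, -8)) = -387*(335 + (-1*4 - 16*(-8))) = -387*(335 + (-4 + 128)) = -387*(335 + 124) = -387*459 = -177633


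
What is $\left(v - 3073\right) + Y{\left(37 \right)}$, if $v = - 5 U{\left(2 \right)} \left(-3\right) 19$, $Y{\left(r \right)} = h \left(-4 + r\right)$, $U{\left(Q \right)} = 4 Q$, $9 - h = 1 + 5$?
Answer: $-694$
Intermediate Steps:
$h = 3$ ($h = 9 - \left(1 + 5\right) = 9 - 6 = 3$)
$Y{\left(r \right)} = -12 + 3 r$ ($Y{\left(r \right)} = 3 \left(-4 + r\right) = -12 + 3 r$)
$v = 2280$ ($v = - 5 \cdot 4 \cdot 2 \left(-3\right) 19 = \left(-5\right) 8 \left(-3\right) 19 = \left(-40\right) \left(-3\right) 19 = 120 \cdot 19 = 2280$)
$\left(v - 3073\right) + Y{\left(37 \right)} = \left(2280 - 3073\right) + \left(-12 + 3 \cdot 37\right) = -793 + \left(-12 + 111\right) = -793 + 99 = -694$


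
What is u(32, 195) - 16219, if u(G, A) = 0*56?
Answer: -16219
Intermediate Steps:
u(G, A) = 0
u(32, 195) - 16219 = 0 - 16219 = -16219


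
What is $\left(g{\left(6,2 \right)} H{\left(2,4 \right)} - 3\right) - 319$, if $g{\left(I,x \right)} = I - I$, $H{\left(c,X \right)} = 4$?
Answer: $-322$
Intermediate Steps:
$g{\left(I,x \right)} = 0$
$\left(g{\left(6,2 \right)} H{\left(2,4 \right)} - 3\right) - 319 = \left(0 \cdot 4 - 3\right) - 319 = \left(0 - 3\right) - 319 = -3 - 319 = -322$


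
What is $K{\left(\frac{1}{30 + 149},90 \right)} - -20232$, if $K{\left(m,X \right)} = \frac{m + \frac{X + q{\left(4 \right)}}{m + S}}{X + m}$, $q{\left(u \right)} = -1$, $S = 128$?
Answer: $\frac{7468672846138}{369151343} \approx 20232.0$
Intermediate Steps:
$K{\left(m,X \right)} = \frac{m + \frac{-1 + X}{128 + m}}{X + m}$ ($K{\left(m,X \right)} = \frac{m + \frac{X - 1}{m + 128}}{X + m} = \frac{m + \frac{-1 + X}{128 + m}}{X + m}$)
$K{\left(\frac{1}{30 + 149},90 \right)} - -20232 = \frac{-1 + 90 + \left(\frac{1}{30 + 149}\right)^{2} + \frac{128}{30 + 149}}{\left(\frac{1}{30 + 149}\right)^{2} + 128 \cdot 90 + \frac{128}{30 + 149} + \frac{90}{30 + 149}} - -20232 = \frac{-1 + 90 + \left(\frac{1}{179}\right)^{2} + \frac{128}{179}}{\left(\frac{1}{179}\right)^{2} + 11520 + \frac{128}{179} + \frac{90}{179}} + 20232 = \frac{-1 + 90 + \left(\frac{1}{179}\right)^{2} + 128 \cdot \frac{1}{179}}{\left(\frac{1}{179}\right)^{2} + 11520 + 128 \cdot \frac{1}{179} + 90 \cdot \frac{1}{179}} + 20232 = \frac{-1 + 90 + \frac{1}{32041} + \frac{128}{179}}{\frac{1}{32041} + 11520 + \frac{128}{179} + \frac{90}{179}} + 20232 = \frac{1}{\frac{369151343}{32041}} \cdot \frac{2874562}{32041} + 20232 = \frac{32041}{369151343} \cdot \frac{2874562}{32041} + 20232 = \frac{2874562}{369151343} + 20232 = \frac{7468672846138}{369151343}$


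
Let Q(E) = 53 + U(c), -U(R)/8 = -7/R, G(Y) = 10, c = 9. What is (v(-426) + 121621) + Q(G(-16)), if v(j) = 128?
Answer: 1096274/9 ≈ 1.2181e+5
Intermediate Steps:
U(R) = 56/R (U(R) = -(-56)/R = 56/R)
Q(E) = 533/9 (Q(E) = 53 + 56/9 = 533/9)
(v(-426) + 121621) + Q(G(-16)) = (128 + 121621) + 533/9 = 121749 + 533/9 = 1096274/9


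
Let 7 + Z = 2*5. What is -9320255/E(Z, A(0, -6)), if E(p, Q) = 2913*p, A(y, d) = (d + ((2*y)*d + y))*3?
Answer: -9320255/8739 ≈ -1066.5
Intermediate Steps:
A(y, d) = 3*d + 3*y + 6*d*y (A(y, d) = (d + (2*d*y + y))*3 = (d + (y + 2*d*y))*3 = (d + y + 2*d*y)*3 = 3*d + 3*y + 6*d*y)
Z = 3 (Z = -7 + 2*5 = -7 + 10 = 3)
-9320255/E(Z, A(0, -6)) = -9320255/(2913*3) = -9320255/8739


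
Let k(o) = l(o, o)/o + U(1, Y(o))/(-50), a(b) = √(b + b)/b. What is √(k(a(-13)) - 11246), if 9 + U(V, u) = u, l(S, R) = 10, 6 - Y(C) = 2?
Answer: √(-1124590 + 500*I*√26)/10 ≈ 0.12021 + 106.05*I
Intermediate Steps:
Y(C) = 4 (Y(C) = 6 - 1*2 = 6 - 2 = 4)
U(V, u) = -9 + u
a(b) = √2/√b (a(b) = √(2*b)/b = (√2*√b)/b = √2/√b)
k(o) = ⅒ + 10/o (k(o) = 10/o + (-9 + 4)/(-50) = 10/o - 5*(-1/50) = 10/o + ⅒ = ⅒ + 10/o)
√(k(a(-13)) - 11246) = √((100 + √2/√(-13))/(10*((√2/√(-13)))) - 11246) = √((100 + √2*(-I*√13/13))/(10*((√2*(-I*√13/13)))) - 11246) = √((100 - I*√26/13)/(10*((-I*√26/13))) - 11246) = √((I*√26/2)*(100 - I*√26/13)/10 - 11246) = √(I*√26*(100 - I*√26/13)/20 - 11246) = √(-11246 + I*√26*(100 - I*√26/13)/20)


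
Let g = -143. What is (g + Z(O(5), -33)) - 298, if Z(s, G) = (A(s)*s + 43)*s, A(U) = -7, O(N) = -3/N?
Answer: -11733/25 ≈ -469.32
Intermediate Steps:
Z(s, G) = s*(43 - 7*s) (Z(s, G) = (-7*s + 43)*s = (43 - 7*s)*s = s*(43 - 7*s))
(g + Z(O(5), -33)) - 298 = (-143 + (-3/5)*(43 - (-21)/5)) - 298 = (-143 + (-3*⅕)*(43 - (-21)/5)) - 298 = (-143 - 3*(43 - 7*(-⅗))/5) - 298 = (-143 - 3*(43 + 21/5)/5) - 298 = (-143 - ⅗*236/5) - 298 = (-143 - 708/25) - 298 = -4283/25 - 298 = -11733/25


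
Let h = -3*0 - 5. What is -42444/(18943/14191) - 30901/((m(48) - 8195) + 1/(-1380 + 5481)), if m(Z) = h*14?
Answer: -20413188741704313/642068514452 ≈ -31793.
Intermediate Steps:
h = -5 (h = 0 - 5 = -5)
m(Z) = -70 (m(Z) = -5*14 = -70)
-42444/(18943/14191) - 30901/((m(48) - 8195) + 1/(-1380 + 5481)) = -42444/(18943/14191) - 30901/((-70 - 8195) + 1/(-1380 + 5481)) = -42444/(18943*(1/14191)) - 30901/(-8265 + 1/4101) = -42444/18943/14191 - 30901/(-8265 + 1/4101) = -42444*14191/18943 - 30901/(-33894764/4101) = -602322804/18943 - 30901*(-4101/33894764) = -602322804/18943 + 126725001/33894764 = -20413188741704313/642068514452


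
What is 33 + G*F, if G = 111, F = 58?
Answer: 6471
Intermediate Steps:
33 + G*F = 33 + 111*58 = 33 + 6438 = 6471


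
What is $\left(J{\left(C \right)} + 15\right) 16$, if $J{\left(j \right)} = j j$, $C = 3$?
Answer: $384$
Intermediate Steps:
$J{\left(j \right)} = j^{2}$
$\left(J{\left(C \right)} + 15\right) 16 = \left(3^{2} + 15\right) 16 = \left(9 + 15\right) 16 = 24 \cdot 16 = 384$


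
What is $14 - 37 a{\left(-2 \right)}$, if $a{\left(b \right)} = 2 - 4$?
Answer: $88$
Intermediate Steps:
$a{\left(b \right)} = -2$
$14 - 37 a{\left(-2 \right)} = 14 - -74 = 14 + 74 = 88$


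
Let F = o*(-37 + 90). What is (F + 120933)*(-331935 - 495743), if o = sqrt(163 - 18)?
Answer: -100093583574 - 43866934*sqrt(145) ≈ -1.0062e+11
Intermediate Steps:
o = sqrt(145) ≈ 12.042
F = 53*sqrt(145) (F = sqrt(145)*(-37 + 90) = sqrt(145)*53 = 53*sqrt(145) ≈ 638.20)
(F + 120933)*(-331935 - 495743) = (53*sqrt(145) + 120933)*(-331935 - 495743) = (120933 + 53*sqrt(145))*(-827678) = -100093583574 - 43866934*sqrt(145)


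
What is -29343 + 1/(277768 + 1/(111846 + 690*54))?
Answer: -1215295374977181/41416875409 ≈ -29343.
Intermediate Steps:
-29343 + 1/(277768 + 1/(111846 + 690*54)) = -29343 + 1/(277768 + 1/(111846 + 37260)) = -29343 + 1/(277768 + 1/149106) = -29343 + 1/(41416875409/149106) = -29343 + 149106/41416875409 = -1215295374977181/41416875409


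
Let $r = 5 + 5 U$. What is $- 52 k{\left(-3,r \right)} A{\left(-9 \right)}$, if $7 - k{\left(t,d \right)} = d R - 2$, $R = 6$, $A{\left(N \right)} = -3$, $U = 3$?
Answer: $-17316$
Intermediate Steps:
$r = 20$ ($r = 5 + 5 \cdot 3 = 5 + 15 = 20$)
$k{\left(t,d \right)} = 9 - 6 d$ ($k{\left(t,d \right)} = 7 - \left(d 6 - 2\right) = 7 - \left(6 d - 2\right) = 7 - \left(-2 + 6 d\right) = 9 - 6 d$)
$- 52 k{\left(-3,r \right)} A{\left(-9 \right)} = - 52 \left(9 - 120\right) \left(-3\right) = \left(-52\right) \left(-111\right) \left(-3\right) = 5772 \left(-3\right) = -17316$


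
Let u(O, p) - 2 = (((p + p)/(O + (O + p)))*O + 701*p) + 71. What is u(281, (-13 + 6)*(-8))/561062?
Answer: 12168397/173368158 ≈ 0.070188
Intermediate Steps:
u(O, p) = 73 + 701*p + 2*O*p/(p + 2*O) (u(O, p) = 2 + ((((p + p)/(O + (O + p)))*O + 701*p) + 71) = 2 + ((((2*p)/(p + 2*O))*O + 701*p) + 71) = 2 + (((2*p/(p + 2*O))*O + 701*p) + 71) = 2 + ((2*O*p/(p + 2*O) + 701*p) + 71) = 2 + ((701*p + 2*O*p/(p + 2*O)) + 71) = 2 + (71 + 701*p + 2*O*p/(p + 2*O)) = 73 + 701*p + 2*O*p/(p + 2*O))
u(281, (-13 + 6)*(-8))/561062 = ((73*((-13 + 6)*(-8)) + 146*281 + 701*((-13 + 6)*(-8))² + 1404*281*((-13 + 6)*(-8)))/((-13 + 6)*(-8) + 2*281))/561062 = ((73*(-7*(-8)) + 41026 + 701*(-7*(-8))² + 1404*281*(-7*(-8)))/(-7*(-8) + 562))*(1/561062) = ((73*56 + 41026 + 701*56² + 1404*281*56)/(56 + 562))*(1/561062) = ((4088 + 41026 + 701*3136 + 22093344)/618)*(1/561062) = ((4088 + 41026 + 2198336 + 22093344)/618)*(1/561062) = ((1/618)*24336794)*(1/561062) = (12168397/309)*(1/561062) = 12168397/173368158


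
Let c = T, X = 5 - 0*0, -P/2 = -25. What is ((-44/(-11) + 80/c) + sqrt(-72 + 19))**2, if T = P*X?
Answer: -21461/625 + 216*I*sqrt(53)/25 ≈ -34.338 + 62.9*I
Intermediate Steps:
P = 50 (P = -2*(-25) = 50)
X = 5 (X = 5 - 1*0 = 5 + 0 = 5)
T = 250 (T = 50*5 = 250)
c = 250
((-44/(-11) + 80/c) + sqrt(-72 + 19))**2 = ((-44/(-11) + 80/250) + sqrt(-72 + 19))**2 = ((-44*(-1/11) + 80*(1/250)) + sqrt(-53))**2 = ((4 + 8/25) + I*sqrt(53))**2 = (108/25 + I*sqrt(53))**2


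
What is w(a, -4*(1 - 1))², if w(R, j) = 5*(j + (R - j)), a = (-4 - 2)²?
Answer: 32400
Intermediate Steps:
a = 36 (a = (-6)² = 36)
w(R, j) = 5*R
w(a, -4*(1 - 1))² = (5*36)² = 180² = 32400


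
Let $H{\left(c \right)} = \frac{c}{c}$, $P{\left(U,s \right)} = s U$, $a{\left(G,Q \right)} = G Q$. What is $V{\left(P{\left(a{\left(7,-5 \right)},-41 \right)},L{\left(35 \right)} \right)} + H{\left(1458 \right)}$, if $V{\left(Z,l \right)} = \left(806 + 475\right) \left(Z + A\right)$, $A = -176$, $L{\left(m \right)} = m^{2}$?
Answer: $1612780$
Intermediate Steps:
$P{\left(U,s \right)} = U s$
$V{\left(Z,l \right)} = -225456 + 1281 Z$ ($V{\left(Z,l \right)} = \left(806 + 475\right) \left(Z - 176\right) = 1281 \left(-176 + Z\right) = -225456 + 1281 Z$)
$H{\left(c \right)} = 1$
$V{\left(P{\left(a{\left(7,-5 \right)},-41 \right)},L{\left(35 \right)} \right)} + H{\left(1458 \right)} = \left(-225456 + 1281 \cdot 7 \left(-5\right) \left(-41\right)\right) + 1 = \left(-225456 + 1281 \left(\left(-35\right) \left(-41\right)\right)\right) + 1 = \left(-225456 + 1281 \cdot 1435\right) + 1 = \left(-225456 + 1838235\right) + 1 = 1612779 + 1 = 1612780$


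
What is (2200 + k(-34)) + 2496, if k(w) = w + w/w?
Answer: 4663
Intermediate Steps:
k(w) = 1 + w (k(w) = w + 1 = 1 + w)
(2200 + k(-34)) + 2496 = (2200 + (1 - 34)) + 2496 = (2200 - 33) + 2496 = 2167 + 2496 = 4663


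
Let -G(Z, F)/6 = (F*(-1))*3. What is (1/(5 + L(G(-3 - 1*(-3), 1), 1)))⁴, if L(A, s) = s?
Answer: 1/1296 ≈ 0.00077160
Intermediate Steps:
G(Z, F) = 18*F (G(Z, F) = -6*F*(-1)*3 = -6*(-F)*3 = -(-18)*F = 18*F)
(1/(5 + L(G(-3 - 1*(-3), 1), 1)))⁴ = (1/(5 + 1))⁴ = (1/6)⁴ = (⅙)⁴ = 1/1296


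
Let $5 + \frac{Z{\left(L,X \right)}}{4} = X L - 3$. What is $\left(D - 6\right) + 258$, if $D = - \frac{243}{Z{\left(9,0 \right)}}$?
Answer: $\frac{8307}{32} \approx 259.59$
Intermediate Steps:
$Z{\left(L,X \right)} = -32 + 4 L X$ ($Z{\left(L,X \right)} = -20 + 4 \left(X L - 3\right) = -20 + 4 \left(L X - 3\right) = -20 + 4 \left(-3 + L X\right) = -20 + \left(-12 + 4 L X\right) = -32 + 4 L X$)
$D = \frac{243}{32}$ ($D = - \frac{243}{-32 + 4 \cdot 9 \cdot 0} = - \frac{243}{-32 + 0} = - \frac{243}{-32} = \left(-243\right) \left(- \frac{1}{32}\right) = \frac{243}{32} \approx 7.5938$)
$\left(D - 6\right) + 258 = \left(\frac{243}{32} - 6\right) + 258 = \frac{51}{32} + 258 = \frac{8307}{32}$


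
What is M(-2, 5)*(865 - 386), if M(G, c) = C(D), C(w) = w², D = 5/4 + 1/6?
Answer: 138431/144 ≈ 961.33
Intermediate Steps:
D = 17/12 (D = 5*(¼) + 1*(⅙) = 5/4 + ⅙ = 17/12 ≈ 1.4167)
M(G, c) = 289/144 (M(G, c) = (17/12)² = 289/144)
M(-2, 5)*(865 - 386) = 289*(865 - 386)/144 = (289/144)*479 = 138431/144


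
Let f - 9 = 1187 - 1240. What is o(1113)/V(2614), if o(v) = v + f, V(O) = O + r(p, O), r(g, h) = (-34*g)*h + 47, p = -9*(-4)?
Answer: -1069/3196875 ≈ -0.00033439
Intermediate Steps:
f = -44 (f = 9 + (1187 - 1240) = 9 - 53 = -44)
p = 36
r(g, h) = 47 - 34*g*h (r(g, h) = -34*g*h + 47 = 47 - 34*g*h)
V(O) = 47 - 1223*O (V(O) = O + (47 - 34*36*O) = O + (47 - 1224*O) = 47 - 1223*O)
o(v) = -44 + v (o(v) = v - 44 = -44 + v)
o(1113)/V(2614) = (-44 + 1113)/(47 - 1223*2614) = 1069/(47 - 3196922) = 1069/(-3196875) = 1069*(-1/3196875) = -1069/3196875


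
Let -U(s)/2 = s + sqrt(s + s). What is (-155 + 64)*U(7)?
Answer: 1274 + 182*sqrt(14) ≈ 1955.0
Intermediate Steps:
U(s) = -2*s - 2*sqrt(2)*sqrt(s) (U(s) = -2*(s + sqrt(s + s)) = -2*(s + sqrt(2*s)) = -2*(s + sqrt(2)*sqrt(s)) = -2*s - 2*sqrt(2)*sqrt(s))
(-155 + 64)*U(7) = (-155 + 64)*(-2*7 - 2*sqrt(2)*sqrt(7)) = -91*(-14 - 2*sqrt(14)) = 1274 + 182*sqrt(14)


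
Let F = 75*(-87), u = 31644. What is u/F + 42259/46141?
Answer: -131593981/33452225 ≈ -3.9338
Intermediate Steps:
F = -6525
u/F + 42259/46141 = 31644/(-6525) + 42259/46141 = 31644*(-1/6525) + 42259*(1/46141) = -3516/725 + 42259/46141 = -131593981/33452225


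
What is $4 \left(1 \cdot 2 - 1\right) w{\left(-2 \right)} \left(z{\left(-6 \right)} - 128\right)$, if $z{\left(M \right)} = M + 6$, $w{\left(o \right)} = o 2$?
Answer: $2048$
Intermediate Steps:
$w{\left(o \right)} = 2 o$
$z{\left(M \right)} = 6 + M$
$4 \left(1 \cdot 2 - 1\right) w{\left(-2 \right)} \left(z{\left(-6 \right)} - 128\right) = 4 \left(1 \cdot 2 - 1\right) 2 \left(-2\right) \left(\left(6 - 6\right) - 128\right) = 4 \left(2 - 1\right) \left(-4\right) \left(0 - 128\right) = 4 \cdot 1 \left(-4\right) \left(-128\right) = 4 \left(-4\right) \left(-128\right) = \left(-16\right) \left(-128\right) = 2048$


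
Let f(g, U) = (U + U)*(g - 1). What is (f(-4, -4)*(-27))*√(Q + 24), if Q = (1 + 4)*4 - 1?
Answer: -1080*√43 ≈ -7082.0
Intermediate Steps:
Q = 19 (Q = 5*4 - 1 = 20 - 1 = 19)
f(g, U) = 2*U*(-1 + g) (f(g, U) = (2*U)*(-1 + g) = 2*U*(-1 + g))
(f(-4, -4)*(-27))*√(Q + 24) = ((2*(-4)*(-1 - 4))*(-27))*√(19 + 24) = ((2*(-4)*(-5))*(-27))*√43 = (40*(-27))*√43 = -1080*√43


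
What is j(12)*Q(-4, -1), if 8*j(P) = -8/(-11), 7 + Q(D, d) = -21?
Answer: -28/11 ≈ -2.5455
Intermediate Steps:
Q(D, d) = -28 (Q(D, d) = -7 - 21 = -28)
j(P) = 1/11 (j(P) = (-8/(-11))/8 = (-8*(-1/11))/8 = (⅛)*(8/11) = 1/11)
j(12)*Q(-4, -1) = (1/11)*(-28) = -28/11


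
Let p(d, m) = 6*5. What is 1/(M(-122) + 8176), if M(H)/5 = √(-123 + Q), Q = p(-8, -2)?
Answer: 8176/66849301 - 5*I*√93/66849301 ≈ 0.00012231 - 7.213e-7*I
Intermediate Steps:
p(d, m) = 30
Q = 30
M(H) = 5*I*√93 (M(H) = 5*√(-123 + 30) = 5*√(-93) = 5*(I*√93) = 5*I*√93)
1/(M(-122) + 8176) = 1/(5*I*√93 + 8176) = 1/(8176 + 5*I*√93)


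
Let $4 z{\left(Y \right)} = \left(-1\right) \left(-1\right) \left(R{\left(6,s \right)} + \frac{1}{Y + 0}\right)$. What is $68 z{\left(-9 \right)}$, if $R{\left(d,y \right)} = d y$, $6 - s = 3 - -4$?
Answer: $- \frac{935}{9} \approx -103.89$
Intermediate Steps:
$s = -1$ ($s = 6 - \left(3 - -4\right) = 6 - \left(3 + 4\right) = 6 - 7 = -1$)
$z{\left(Y \right)} = - \frac{3}{2} + \frac{1}{4 Y}$ ($z{\left(Y \right)} = \frac{\left(-1\right) \left(-1\right) \left(6 \left(-1\right) + \frac{1}{Y + 0}\right)}{4} = \frac{1 \left(-6 + \frac{1}{Y}\right)}{4} = \frac{-6 + \frac{1}{Y}}{4} = - \frac{3}{2} + \frac{1}{4 Y}$)
$68 z{\left(-9 \right)} = 68 \frac{1 - -54}{4 \left(-9\right)} = 68 \cdot \frac{1}{4} \left(- \frac{1}{9}\right) \left(1 + 54\right) = 68 \cdot \frac{1}{4} \left(- \frac{1}{9}\right) 55 = 68 \left(- \frac{55}{36}\right) = - \frac{935}{9}$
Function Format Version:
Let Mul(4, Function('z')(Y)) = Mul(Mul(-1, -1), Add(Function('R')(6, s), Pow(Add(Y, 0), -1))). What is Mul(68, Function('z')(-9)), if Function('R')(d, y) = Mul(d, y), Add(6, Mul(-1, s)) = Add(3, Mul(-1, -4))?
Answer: Rational(-935, 9) ≈ -103.89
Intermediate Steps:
s = -1 (s = Add(6, Mul(-1, Add(3, Mul(-1, -4)))) = Add(6, Mul(-1, Add(3, 4))) = Add(6, Mul(-1, 7)) = Add(6, -7) = -1)
Function('z')(Y) = Add(Rational(-3, 2), Mul(Rational(1, 4), Pow(Y, -1))) (Function('z')(Y) = Mul(Rational(1, 4), Mul(Mul(-1, -1), Add(Mul(6, -1), Pow(Add(Y, 0), -1)))) = Mul(Rational(1, 4), Mul(1, Add(-6, Pow(Y, -1)))) = Mul(Rational(1, 4), Add(-6, Pow(Y, -1))) = Add(Rational(-3, 2), Mul(Rational(1, 4), Pow(Y, -1))))
Mul(68, Function('z')(-9)) = Mul(68, Mul(Rational(1, 4), Pow(-9, -1), Add(1, Mul(-6, -9)))) = Mul(68, Mul(Rational(1, 4), Rational(-1, 9), Add(1, 54))) = Mul(68, Mul(Rational(1, 4), Rational(-1, 9), 55)) = Mul(68, Rational(-55, 36)) = Rational(-935, 9)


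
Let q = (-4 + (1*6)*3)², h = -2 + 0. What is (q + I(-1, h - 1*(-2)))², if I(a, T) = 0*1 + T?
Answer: 38416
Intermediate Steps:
h = -2
I(a, T) = T (I(a, T) = 0 + T = T)
q = 196 (q = (-4 + 6*3)² = (-4 + 18)² = 14² = 196)
(q + I(-1, h - 1*(-2)))² = (196 + (-2 - 1*(-2)))² = (196 + (-2 + 2))² = (196 + 0)² = 196² = 38416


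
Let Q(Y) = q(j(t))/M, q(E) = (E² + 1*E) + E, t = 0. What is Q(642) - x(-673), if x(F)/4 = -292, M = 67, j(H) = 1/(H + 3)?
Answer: 704311/603 ≈ 1168.0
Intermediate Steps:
j(H) = 1/(3 + H)
q(E) = E² + 2*E (q(E) = (E² + E) + E = (E + E²) + E = E² + 2*E)
x(F) = -1168 (x(F) = 4*(-292) = -1168)
Q(Y) = 7/603 (Q(Y) = ((2 + 1/(3 + 0))/(3 + 0))/67 = ((2 + 1/3)/3)*(1/67) = ((2 + ⅓)/3)*(1/67) = ((⅓)*(7/3))*(1/67) = (7/9)*(1/67) = 7/603)
Q(642) - x(-673) = 7/603 - 1*(-1168) = 7/603 + 1168 = 704311/603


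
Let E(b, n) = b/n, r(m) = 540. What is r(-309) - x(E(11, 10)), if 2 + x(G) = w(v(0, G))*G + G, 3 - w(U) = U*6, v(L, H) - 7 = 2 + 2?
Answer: 3051/5 ≈ 610.20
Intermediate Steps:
v(L, H) = 11 (v(L, H) = 7 + (2 + 2) = 7 + 4 = 11)
w(U) = 3 - 6*U (w(U) = 3 - U*6 = 3 - 6*U)
x(G) = -2 - 62*G (x(G) = -2 + ((3 - 6*11)*G + G) = -2 + ((3 - 66)*G + G) = -2 + (-63*G + G) = -2 - 62*G)
r(-309) - x(E(11, 10)) = 540 - (-2 - 682/10) = 540 - (-2 - 62*11/10) = 540 - (-2 - 341/5) = 540 - 1*(-351/5) = 540 + 351/5 = 3051/5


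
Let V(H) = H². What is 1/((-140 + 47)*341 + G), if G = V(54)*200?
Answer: 1/551487 ≈ 1.8133e-6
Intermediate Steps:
G = 583200 (G = 54²*200 = 2916*200 = 583200)
1/((-140 + 47)*341 + G) = 1/((-140 + 47)*341 + 583200) = 1/(-93*341 + 583200) = 1/(-31713 + 583200) = 1/551487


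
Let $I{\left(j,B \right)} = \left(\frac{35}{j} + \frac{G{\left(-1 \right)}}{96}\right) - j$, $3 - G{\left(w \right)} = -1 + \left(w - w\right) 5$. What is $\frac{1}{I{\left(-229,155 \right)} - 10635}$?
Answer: $- \frac{5496}{57191987} \approx -9.6097 \cdot 10^{-5}$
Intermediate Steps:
$G{\left(w \right)} = 4$ ($G{\left(w \right)} = 3 - \left(-1 + \left(w - w\right) 5\right) = 3 - \left(-1 + 0 \cdot 5\right) = 3 - \left(-1 + 0\right) = 3 - -1 = 3 + 1 = 4$)
$I{\left(j,B \right)} = \frac{1}{24} - j + \frac{35}{j}$ ($I{\left(j,B \right)} = \left(\frac{35}{j} + \frac{4}{96}\right) - j = \left(\frac{35}{j} + 4 \cdot \frac{1}{96}\right) - j = \left(\frac{35}{j} + \frac{1}{24}\right) - j = \left(\frac{1}{24} + \frac{35}{j}\right) - j = \frac{1}{24} - j + \frac{35}{j}$)
$\frac{1}{I{\left(-229,155 \right)} - 10635} = \frac{1}{\left(\frac{1}{24} - -229 + \frac{35}{-229}\right) - 10635} = \frac{1}{\left(\frac{1}{24} + 229 + 35 \left(- \frac{1}{229}\right)\right) - 10635} = \frac{1}{\left(\frac{1}{24} + 229 - \frac{35}{229}\right) - 10635} = \frac{1}{\frac{1257973}{5496} - 10635} = \frac{1}{- \frac{57191987}{5496}} = - \frac{5496}{57191987}$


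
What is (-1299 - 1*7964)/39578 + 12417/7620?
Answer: 70142661/50264060 ≈ 1.3955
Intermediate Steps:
(-1299 - 1*7964)/39578 + 12417/7620 = (-1299 - 7964)*(1/39578) + 12417*(1/7620) = -9263*1/39578 + 4139/2540 = -9263/39578 + 4139/2540 = 70142661/50264060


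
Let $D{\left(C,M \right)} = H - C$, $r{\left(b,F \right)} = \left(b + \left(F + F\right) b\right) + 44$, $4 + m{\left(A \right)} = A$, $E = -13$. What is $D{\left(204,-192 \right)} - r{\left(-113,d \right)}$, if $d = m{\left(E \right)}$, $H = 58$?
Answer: $-3919$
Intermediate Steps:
$m{\left(A \right)} = -4 + A$
$d = -17$ ($d = -4 - 13 = -17$)
$r{\left(b,F \right)} = 44 + b + 2 F b$ ($r{\left(b,F \right)} = \left(b + 2 F b\right) + 44 = 44 + b + 2 F b$)
$D{\left(C,M \right)} = 58 - C$
$D{\left(204,-192 \right)} - r{\left(-113,d \right)} = \left(58 - 204\right) - \left(44 - 113 + 2 \left(-17\right) \left(-113\right)\right) = \left(58 - 204\right) - \left(44 - 113 + 3842\right) = -146 - 3773 = -3919$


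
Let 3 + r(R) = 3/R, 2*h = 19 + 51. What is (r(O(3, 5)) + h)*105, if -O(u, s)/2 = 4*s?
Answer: 26817/8 ≈ 3352.1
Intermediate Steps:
O(u, s) = -8*s
h = 35 (h = (19 + 51)/2 = (1/2)*70 = 35)
r(R) = -3 + 3/R
(r(O(3, 5)) + h)*105 = ((-3 + 3/((-8*5))) + 35)*105 = ((-3 + 3/(-40)) + 35)*105 = ((-3 + 3*(-1/40)) + 35)*105 = ((-3 - 3/40) + 35)*105 = (-123/40 + 35)*105 = (1277/40)*105 = 26817/8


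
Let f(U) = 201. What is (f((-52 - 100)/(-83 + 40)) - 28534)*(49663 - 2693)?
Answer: -1330801010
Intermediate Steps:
(f((-52 - 100)/(-83 + 40)) - 28534)*(49663 - 2693) = (201 - 28534)*(49663 - 2693) = -28333*46970 = -1330801010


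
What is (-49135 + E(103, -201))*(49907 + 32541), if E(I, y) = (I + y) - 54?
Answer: -4063614576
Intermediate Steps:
E(I, y) = -54 + I + y
(-49135 + E(103, -201))*(49907 + 32541) = (-49135 + (-54 + 103 - 201))*(49907 + 32541) = (-49135 - 152)*82448 = -49287*82448 = -4063614576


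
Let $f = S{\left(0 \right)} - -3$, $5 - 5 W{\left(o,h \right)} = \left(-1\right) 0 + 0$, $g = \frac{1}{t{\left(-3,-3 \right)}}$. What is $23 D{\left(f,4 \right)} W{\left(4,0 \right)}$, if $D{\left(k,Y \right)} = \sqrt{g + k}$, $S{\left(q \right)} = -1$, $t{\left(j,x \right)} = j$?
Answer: $\frac{23 \sqrt{15}}{3} \approx 29.693$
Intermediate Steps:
$g = - \frac{1}{3}$ ($g = \frac{1}{-3} = - \frac{1}{3} \approx -0.33333$)
$W{\left(o,h \right)} = 1$ ($W{\left(o,h \right)} = 1 - \frac{\left(-1\right) 0 + 0}{5} = 1 - \frac{0 + 0}{5} = 1 - 0 = 1 + 0 = 1$)
$f = 2$ ($f = -1 - -3 = -1 + 3 = 2$)
$D{\left(k,Y \right)} = \sqrt{- \frac{1}{3} + k}$
$23 D{\left(f,4 \right)} W{\left(4,0 \right)} = 23 \frac{\sqrt{-3 + 9 \cdot 2}}{3} \cdot 1 = 23 \frac{\sqrt{-3 + 18}}{3} \cdot 1 = 23 \frac{\sqrt{15}}{3} \cdot 1 = \frac{23 \sqrt{15}}{3} \cdot 1 = \frac{23 \sqrt{15}}{3}$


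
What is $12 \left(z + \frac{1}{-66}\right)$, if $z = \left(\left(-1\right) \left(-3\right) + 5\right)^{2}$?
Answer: $\frac{8446}{11} \approx 767.82$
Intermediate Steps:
$z = 64$ ($z = \left(3 + 5\right)^{2} = 8^{2} = 64$)
$12 \left(z + \frac{1}{-66}\right) = 12 \left(64 + \frac{1}{-66}\right) = 12 \left(64 - \frac{1}{66}\right) = 12 \cdot \frac{4223}{66} = \frac{8446}{11}$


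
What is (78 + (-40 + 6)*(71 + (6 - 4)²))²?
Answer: 6110784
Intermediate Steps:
(78 + (-40 + 6)*(71 + (6 - 4)²))² = (78 - 34*(71 + 2²))² = (78 - 34*(71 + 4))² = (78 - 34*75)² = (78 - 2550)² = (-2472)² = 6110784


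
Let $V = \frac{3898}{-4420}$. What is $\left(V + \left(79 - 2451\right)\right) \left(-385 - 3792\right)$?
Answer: $\frac{21904476213}{2210} \approx 9.9115 \cdot 10^{6}$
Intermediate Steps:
$V = - \frac{1949}{2210}$ ($V = 3898 \left(- \frac{1}{4420}\right) = - \frac{1949}{2210} \approx -0.8819$)
$\left(V + \left(79 - 2451\right)\right) \left(-385 - 3792\right) = \left(- \frac{1949}{2210} + \left(79 - 2451\right)\right) \left(-385 - 3792\right) = \left(- \frac{1949}{2210} + \left(79 - 2451\right)\right) \left(-4177\right) = \left(- \frac{1949}{2210} - 2372\right) \left(-4177\right) = \left(- \frac{5244069}{2210}\right) \left(-4177\right) = \frac{21904476213}{2210}$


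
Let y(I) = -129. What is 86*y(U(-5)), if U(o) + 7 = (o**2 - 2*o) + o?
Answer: -11094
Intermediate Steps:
U(o) = -7 + o**2 - o (U(o) = -7 + ((o**2 - 2*o) + o) = -7 + (o**2 - o) = -7 + o**2 - o)
86*y(U(-5)) = 86*(-129) = -11094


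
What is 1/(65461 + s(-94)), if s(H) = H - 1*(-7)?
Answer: 1/65374 ≈ 1.5297e-5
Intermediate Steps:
s(H) = 7 + H (s(H) = H + 7 = 7 + H)
1/(65461 + s(-94)) = 1/(65461 + (7 - 94)) = 1/(65461 - 87) = 1/65374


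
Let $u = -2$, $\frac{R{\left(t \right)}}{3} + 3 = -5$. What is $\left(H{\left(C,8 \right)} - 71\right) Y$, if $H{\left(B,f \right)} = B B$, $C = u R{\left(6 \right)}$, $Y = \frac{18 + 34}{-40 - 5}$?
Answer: $- \frac{116116}{45} \approx -2580.4$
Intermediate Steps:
$Y = - \frac{52}{45}$ ($Y = \frac{52}{-45} = 52 \left(- \frac{1}{45}\right) = - \frac{52}{45} \approx -1.1556$)
$R{\left(t \right)} = -24$ ($R{\left(t \right)} = -9 + 3 \left(-5\right) = -9 - 15 = -24$)
$C = 48$ ($C = \left(-2\right) \left(-24\right) = 48$)
$H{\left(B,f \right)} = B^{2}$
$\left(H{\left(C,8 \right)} - 71\right) Y = \left(48^{2} - 71\right) \left(- \frac{52}{45}\right) = \left(2304 - 71\right) \left(- \frac{52}{45}\right) = 2233 \left(- \frac{52}{45}\right) = - \frac{116116}{45}$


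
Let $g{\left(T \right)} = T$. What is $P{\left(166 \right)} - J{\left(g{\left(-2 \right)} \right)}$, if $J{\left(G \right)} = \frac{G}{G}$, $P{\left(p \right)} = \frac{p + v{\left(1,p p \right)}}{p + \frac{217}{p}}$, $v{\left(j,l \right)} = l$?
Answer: $\frac{4574079}{27773} \approx 164.7$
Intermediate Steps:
$P{\left(p \right)} = \frac{p + p^{2}}{p + \frac{217}{p}}$ ($P{\left(p \right)} = \frac{p + p p}{p + \frac{217}{p}} = \frac{p + p^{2}}{p + \frac{217}{p}}$)
$J{\left(G \right)} = 1$
$P{\left(166 \right)} - J{\left(g{\left(-2 \right)} \right)} = \frac{166^{2} \left(1 + 166\right)}{217 + 166^{2}} - 1 = 27556 \frac{1}{217 + 27556} \cdot 167 - 1 = 27556 \cdot \frac{1}{27773} \cdot 167 - 1 = \frac{4601852}{27773} - 1 = \frac{4574079}{27773}$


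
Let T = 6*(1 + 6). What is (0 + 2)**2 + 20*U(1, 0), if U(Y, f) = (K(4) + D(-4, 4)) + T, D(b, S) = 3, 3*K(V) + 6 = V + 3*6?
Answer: 3032/3 ≈ 1010.7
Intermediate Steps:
K(V) = 4 + V/3 (K(V) = -2 + (V + 3*6)/3 = -2 + (V + 18)/3 = -2 + (18 + V)/3 = -2 + (6 + V/3) = 4 + V/3)
T = 42 (T = 6*7 = 42)
U(Y, f) = 151/3 (U(Y, f) = ((4 + (1/3)*4) + 3) + 42 = ((4 + 4/3) + 3) + 42 = (16/3 + 3) + 42 = 25/3 + 42 = 151/3)
(0 + 2)**2 + 20*U(1, 0) = (0 + 2)**2 + 20*(151/3) = 2**2 + 3020/3 = 4 + 3020/3 = 3032/3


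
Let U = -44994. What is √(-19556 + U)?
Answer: 5*I*√2582 ≈ 254.07*I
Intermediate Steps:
√(-19556 + U) = √(-19556 - 44994) = √(-64550) = 5*I*√2582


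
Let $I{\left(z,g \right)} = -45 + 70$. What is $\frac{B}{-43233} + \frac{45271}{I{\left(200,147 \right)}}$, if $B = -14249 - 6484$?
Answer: $\frac{652573156}{360275} \approx 1811.3$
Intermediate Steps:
$B = -20733$ ($B = -14249 - 6484 = -20733$)
$I{\left(z,g \right)} = 25$
$\frac{B}{-43233} + \frac{45271}{I{\left(200,147 \right)}} = - \frac{20733}{-43233} + \frac{45271}{25} = \left(-20733\right) \left(- \frac{1}{43233}\right) + 45271 \cdot \frac{1}{25} = \frac{6911}{14411} + \frac{45271}{25} = \frac{652573156}{360275}$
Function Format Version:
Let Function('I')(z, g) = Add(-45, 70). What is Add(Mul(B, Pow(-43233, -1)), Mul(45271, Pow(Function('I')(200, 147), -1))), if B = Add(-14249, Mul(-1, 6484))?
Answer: Rational(652573156, 360275) ≈ 1811.3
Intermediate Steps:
B = -20733 (B = Add(-14249, -6484) = -20733)
Function('I')(z, g) = 25
Add(Mul(B, Pow(-43233, -1)), Mul(45271, Pow(Function('I')(200, 147), -1))) = Add(Mul(-20733, Pow(-43233, -1)), Mul(45271, Pow(25, -1))) = Add(Mul(-20733, Rational(-1, 43233)), Mul(45271, Rational(1, 25))) = Add(Rational(6911, 14411), Rational(45271, 25)) = Rational(652573156, 360275)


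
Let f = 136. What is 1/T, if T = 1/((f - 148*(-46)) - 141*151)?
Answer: -14347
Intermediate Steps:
T = -1/14347 (T = 1/((136 - 148*(-46)) - 141*151) = 1/((136 + 6808) - 21291) = 1/(6944 - 21291) = 1/(-14347) = -1/14347 ≈ -6.9701e-5)
1/T = 1/(-1/14347) = -14347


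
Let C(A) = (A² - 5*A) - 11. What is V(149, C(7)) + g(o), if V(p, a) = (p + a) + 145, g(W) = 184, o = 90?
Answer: 481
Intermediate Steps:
C(A) = -11 + A² - 5*A
V(p, a) = 145 + a + p (V(p, a) = (a + p) + 145 = 145 + a + p)
V(149, C(7)) + g(o) = (145 + (-11 + 7² - 5*7) + 149) + 184 = (145 + (-11 + 49 - 35) + 149) + 184 = (145 + 3 + 149) + 184 = 297 + 184 = 481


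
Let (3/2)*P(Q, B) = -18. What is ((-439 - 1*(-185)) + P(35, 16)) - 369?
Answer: -635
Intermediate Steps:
P(Q, B) = -12 (P(Q, B) = (⅔)*(-18) = -12)
((-439 - 1*(-185)) + P(35, 16)) - 369 = ((-439 - 1*(-185)) - 12) - 369 = ((-439 + 185) - 12) - 369 = (-254 - 12) - 369 = -266 - 369 = -635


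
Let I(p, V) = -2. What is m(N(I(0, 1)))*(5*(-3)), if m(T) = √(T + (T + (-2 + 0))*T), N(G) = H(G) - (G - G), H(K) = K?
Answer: -15*√6 ≈ -36.742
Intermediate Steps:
N(G) = G (N(G) = G - (G - G) = G - 1*0 = G + 0 = G)
m(T) = √(T + T*(-2 + T)) (m(T) = √(T + (T - 2)*T) = √(T + (-2 + T)*T) = √(T + T*(-2 + T)))
m(N(I(0, 1)))*(5*(-3)) = √(-2*(-1 - 2))*(5*(-3)) = √(-2*(-3))*(-15) = √6*(-15) = -15*√6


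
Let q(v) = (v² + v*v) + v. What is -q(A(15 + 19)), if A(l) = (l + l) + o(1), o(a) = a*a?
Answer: -9591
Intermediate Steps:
o(a) = a²
A(l) = 1 + 2*l (A(l) = (l + l) + 1² = 2*l + 1 = 1 + 2*l)
q(v) = v + 2*v² (q(v) = (v² + v²) + v = 2*v² + v = v + 2*v²)
-q(A(15 + 19)) = -(1 + 2*(15 + 19))*(1 + 2*(1 + 2*(15 + 19))) = -(1 + 2*34)*(1 + 2*(1 + 2*34)) = -(1 + 68)*(1 + 2*(1 + 68)) = -69*(1 + 2*69) = -69*(1 + 138) = -69*139 = -1*9591 = -9591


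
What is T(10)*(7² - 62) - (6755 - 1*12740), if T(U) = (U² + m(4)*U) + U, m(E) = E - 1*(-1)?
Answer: 3905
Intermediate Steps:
m(E) = 1 + E (m(E) = E + 1 = 1 + E)
T(U) = U² + 6*U (T(U) = (U² + (1 + 4)*U) + U = (U² + 5*U) + U = U² + 6*U)
T(10)*(7² - 62) - (6755 - 1*12740) = (10*(6 + 10))*(7² - 62) - (6755 - 1*12740) = (10*16)*(49 - 62) - (6755 - 12740) = 160*(-13) - 1*(-5985) = -2080 + 5985 = 3905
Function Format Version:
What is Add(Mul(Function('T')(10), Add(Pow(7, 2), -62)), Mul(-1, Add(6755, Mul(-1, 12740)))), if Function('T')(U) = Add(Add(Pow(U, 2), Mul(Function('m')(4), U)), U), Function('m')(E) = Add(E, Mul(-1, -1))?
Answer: 3905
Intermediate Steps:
Function('m')(E) = Add(1, E) (Function('m')(E) = Add(E, 1) = Add(1, E))
Function('T')(U) = Add(Pow(U, 2), Mul(6, U)) (Function('T')(U) = Add(Add(Pow(U, 2), Mul(Add(1, 4), U)), U) = Add(Add(Pow(U, 2), Mul(5, U)), U) = Add(Pow(U, 2), Mul(6, U)))
Add(Mul(Function('T')(10), Add(Pow(7, 2), -62)), Mul(-1, Add(6755, Mul(-1, 12740)))) = Add(Mul(Mul(10, Add(6, 10)), Add(Pow(7, 2), -62)), Mul(-1, Add(6755, Mul(-1, 12740)))) = Add(Mul(Mul(10, 16), Add(49, -62)), Mul(-1, Add(6755, -12740))) = Add(Mul(160, -13), Mul(-1, -5985)) = Add(-2080, 5985) = 3905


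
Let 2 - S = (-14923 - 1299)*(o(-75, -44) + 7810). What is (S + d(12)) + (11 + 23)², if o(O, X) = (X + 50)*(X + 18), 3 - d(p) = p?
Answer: 124164337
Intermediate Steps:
d(p) = 3 - p
o(O, X) = (18 + X)*(50 + X) (o(O, X) = (50 + X)*(18 + X) = (18 + X)*(50 + X))
S = 124163190 (S = 2 - (-14923 - 1299)*((900 + (-44)² + 68*(-44)) + 7810) = 2 - (-16222)*((900 + 1936 - 2992) + 7810) = 2 - (-16222)*(-156 + 7810) = 2 - (-16222)*7654 = 2 - 1*(-124163188) = 2 + 124163188 = 124163190)
(S + d(12)) + (11 + 23)² = (124163190 + (3 - 1*12)) + (11 + 23)² = (124163190 + (3 - 12)) + 34² = (124163190 - 9) + 1156 = 124163181 + 1156 = 124164337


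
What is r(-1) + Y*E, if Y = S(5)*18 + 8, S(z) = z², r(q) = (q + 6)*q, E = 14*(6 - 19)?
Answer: -83361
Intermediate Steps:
E = -182 (E = 14*(-13) = -182)
r(q) = q*(6 + q) (r(q) = (6 + q)*q = q*(6 + q))
Y = 458 (Y = 5²*18 + 8 = 25*18 + 8 = 450 + 8 = 458)
r(-1) + Y*E = -(6 - 1) + 458*(-182) = -1*5 - 83356 = -5 - 83356 = -83361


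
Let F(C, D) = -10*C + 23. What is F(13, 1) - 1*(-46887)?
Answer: 46780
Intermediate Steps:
F(C, D) = 23 - 10*C
F(13, 1) - 1*(-46887) = (23 - 10*13) - 1*(-46887) = (23 - 130) + 46887 = -107 + 46887 = 46780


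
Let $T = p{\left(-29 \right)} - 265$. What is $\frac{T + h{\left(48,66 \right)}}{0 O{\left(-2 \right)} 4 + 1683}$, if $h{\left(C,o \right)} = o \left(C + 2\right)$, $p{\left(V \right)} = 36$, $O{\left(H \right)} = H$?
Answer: $\frac{3071}{1683} \approx 1.8247$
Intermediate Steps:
$h{\left(C,o \right)} = o \left(2 + C\right)$
$T = -229$ ($T = 36 - 265 = -229$)
$\frac{T + h{\left(48,66 \right)}}{0 O{\left(-2 \right)} 4 + 1683} = \frac{-229 + 66 \left(2 + 48\right)}{0 \left(-2\right) 4 + 1683} = \frac{-229 + 66 \cdot 50}{0 \cdot 4 + 1683} = \frac{-229 + 3300}{0 + 1683} = \frac{3071}{1683}$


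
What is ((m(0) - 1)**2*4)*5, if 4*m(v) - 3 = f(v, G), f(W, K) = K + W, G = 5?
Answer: 20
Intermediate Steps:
m(v) = 2 + v/4 (m(v) = 3/4 + (5 + v)/4 = 3/4 + (5/4 + v/4) = 2 + v/4)
((m(0) - 1)**2*4)*5 = (((2 + (1/4)*0) - 1)**2*4)*5 = (((2 + 0) - 1)**2*4)*5 = ((2 - 1)**2*4)*5 = (1**2*4)*5 = (1*4)*5 = 4*5 = 20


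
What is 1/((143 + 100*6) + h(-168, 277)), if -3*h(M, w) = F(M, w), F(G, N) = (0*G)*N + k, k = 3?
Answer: 1/742 ≈ 0.0013477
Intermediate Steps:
F(G, N) = 3 (F(G, N) = (0*G)*N + 3 = 0*N + 3 = 0 + 3 = 3)
h(M, w) = -1 (h(M, w) = -⅓*3 = -1)
1/((143 + 100*6) + h(-168, 277)) = 1/((143 + 100*6) - 1) = 1/((143 + 600) - 1) = 1/(743 - 1) = 1/742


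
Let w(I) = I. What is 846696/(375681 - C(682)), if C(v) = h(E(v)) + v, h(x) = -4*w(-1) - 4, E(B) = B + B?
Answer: 846696/374999 ≈ 2.2579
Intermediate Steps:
E(B) = 2*B
h(x) = 0 (h(x) = -4*(-1) - 4 = 4 - 4 = 0)
C(v) = v (C(v) = 0 + v = v)
846696/(375681 - C(682)) = 846696/(375681 - 1*682) = 846696/(375681 - 682) = 846696/374999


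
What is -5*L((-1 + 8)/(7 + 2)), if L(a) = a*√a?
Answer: -35*√7/27 ≈ -3.4297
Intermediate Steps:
L(a) = a^(3/2)
-5*L((-1 + 8)/(7 + 2)) = -5*(-1 + 8)^(3/2)/(7 + 2)^(3/2) = -5*7*√7/27 = -35*√7/27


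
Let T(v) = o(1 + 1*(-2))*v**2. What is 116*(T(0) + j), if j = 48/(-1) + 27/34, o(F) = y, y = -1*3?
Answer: -93090/17 ≈ -5475.9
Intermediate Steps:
y = -3
o(F) = -3
j = -1605/34 (j = 48*(-1) + 27*(1/34) = -48 + 27/34 = -1605/34 ≈ -47.206)
T(v) = -3*v**2
116*(T(0) + j) = 116*(-3*0**2 - 1605/34) = 116*(-3*0 - 1605/34) = 116*(0 - 1605/34) = 116*(-1605/34) = -93090/17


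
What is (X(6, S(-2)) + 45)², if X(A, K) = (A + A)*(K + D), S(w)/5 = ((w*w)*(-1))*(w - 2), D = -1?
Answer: 986049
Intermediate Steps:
S(w) = -5*w²*(-2 + w) (S(w) = 5*(((w*w)*(-1))*(w - 2)) = 5*((w²*(-1))*(-2 + w)) = 5*((-w²)*(-2 + w)) = 5*(-w²*(-2 + w)) = -5*w²*(-2 + w))
X(A, K) = 2*A*(-1 + K) (X(A, K) = (A + A)*(K - 1) = (2*A)*(-1 + K) = 2*A*(-1 + K))
(X(6, S(-2)) + 45)² = (2*6*(-1 + 5*(-2)²*(2 - 1*(-2))) + 45)² = (2*6*(-1 + 5*4*(2 + 2)) + 45)² = (2*6*(-1 + 5*4*4) + 45)² = (2*6*(-1 + 80) + 45)² = (2*6*79 + 45)² = (948 + 45)² = 993² = 986049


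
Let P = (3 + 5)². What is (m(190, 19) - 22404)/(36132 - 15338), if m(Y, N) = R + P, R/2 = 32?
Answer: -11138/10397 ≈ -1.0713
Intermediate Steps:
R = 64 (R = 2*32 = 64)
P = 64 (P = 8² = 64)
m(Y, N) = 128 (m(Y, N) = 64 + 64 = 128)
(m(190, 19) - 22404)/(36132 - 15338) = (128 - 22404)/(36132 - 15338) = -22276/20794 = -22276*1/20794 = -11138/10397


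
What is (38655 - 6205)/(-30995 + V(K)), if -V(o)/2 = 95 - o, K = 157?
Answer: -32450/30871 ≈ -1.0511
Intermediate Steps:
V(o) = -190 + 2*o (V(o) = -2*(95 - o) = -190 + 2*o)
(38655 - 6205)/(-30995 + V(K)) = (38655 - 6205)/(-30995 + (-190 + 2*157)) = 32450/(-30995 + (-190 + 314)) = 32450/(-30995 + 124) = 32450/(-30871) = 32450*(-1/30871) = -32450/30871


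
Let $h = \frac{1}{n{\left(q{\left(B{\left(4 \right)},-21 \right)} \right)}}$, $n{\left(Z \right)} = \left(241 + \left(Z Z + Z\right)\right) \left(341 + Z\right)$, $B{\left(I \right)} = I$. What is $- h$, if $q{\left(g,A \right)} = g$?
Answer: $- \frac{1}{90045} \approx -1.1106 \cdot 10^{-5}$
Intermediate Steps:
$n{\left(Z \right)} = \left(341 + Z\right) \left(241 + Z + Z^{2}\right)$ ($n{\left(Z \right)} = \left(241 + \left(Z^{2} + Z\right)\right) \left(341 + Z\right) = \left(241 + \left(Z + Z^{2}\right)\right) \left(341 + Z\right) = \left(241 + Z + Z^{2}\right) \left(341 + Z\right) = \left(341 + Z\right) \left(241 + Z + Z^{2}\right)$)
$h = \frac{1}{90045}$ ($h = \frac{1}{82181 + 4^{3} + 342 \cdot 4^{2} + 582 \cdot 4} = \frac{1}{82181 + 64 + 342 \cdot 16 + 2328} = \frac{1}{82181 + 64 + 5472 + 2328} = \frac{1}{90045} \approx 1.1106 \cdot 10^{-5}$)
$- h = \left(-1\right) \frac{1}{90045} = - \frac{1}{90045}$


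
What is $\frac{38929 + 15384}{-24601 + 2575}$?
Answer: $- \frac{54313}{22026} \approx -2.4659$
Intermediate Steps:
$\frac{38929 + 15384}{-24601 + 2575} = \frac{54313}{-22026} = 54313 \left(- \frac{1}{22026}\right) = - \frac{54313}{22026}$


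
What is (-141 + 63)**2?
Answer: 6084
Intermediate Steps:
(-141 + 63)**2 = (-78)**2 = 6084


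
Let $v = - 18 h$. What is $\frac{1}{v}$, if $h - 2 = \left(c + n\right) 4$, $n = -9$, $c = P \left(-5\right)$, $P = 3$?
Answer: $\frac{1}{1692} \approx 0.00059102$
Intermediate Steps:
$c = -15$ ($c = 3 \left(-5\right) = -15$)
$h = -94$ ($h = 2 + \left(-15 - 9\right) 4 = 2 - 96 = -94$)
$v = 1692$ ($v = \left(-18\right) \left(-94\right) = 1692$)
$\frac{1}{v} = \frac{1}{1692}$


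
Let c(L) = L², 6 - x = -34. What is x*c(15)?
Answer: 9000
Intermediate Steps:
x = 40 (x = 6 - 1*(-34) = 6 + 34 = 40)
x*c(15) = 40*15² = 40*225 = 9000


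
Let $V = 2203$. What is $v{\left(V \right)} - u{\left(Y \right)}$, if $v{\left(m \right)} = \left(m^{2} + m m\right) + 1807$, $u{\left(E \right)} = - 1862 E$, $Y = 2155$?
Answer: $13720835$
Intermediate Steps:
$v{\left(m \right)} = 1807 + 2 m^{2}$ ($v{\left(m \right)} = \left(m^{2} + m^{2}\right) + 1807 = 2 m^{2} + 1807 = 1807 + 2 m^{2}$)
$v{\left(V \right)} - u{\left(Y \right)} = \left(1807 + 2 \cdot 2203^{2}\right) - \left(-1862\right) 2155 = \left(1807 + 2 \cdot 4853209\right) - -4012610 = \left(1807 + 9706418\right) + 4012610 = 9708225 + 4012610 = 13720835$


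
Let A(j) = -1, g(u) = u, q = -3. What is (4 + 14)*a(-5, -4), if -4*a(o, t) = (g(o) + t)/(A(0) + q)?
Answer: -81/8 ≈ -10.125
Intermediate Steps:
a(o, t) = o/16 + t/16 (a(o, t) = -(o + t)/(4*(-1 - 3)) = -(o + t)/(4*(-4)) = -(o + t)*(-1)/(4*4) = -(-o/4 - t/4)/4 = o/16 + t/16)
(4 + 14)*a(-5, -4) = (4 + 14)*((1/16)*(-5) + (1/16)*(-4)) = 18*(-5/16 - ¼) = 18*(-9/16) = -81/8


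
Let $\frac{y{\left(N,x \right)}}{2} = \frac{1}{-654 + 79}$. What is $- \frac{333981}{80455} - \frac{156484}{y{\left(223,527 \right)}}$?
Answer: $\frac{3619601729269}{80455} \approx 4.4989 \cdot 10^{7}$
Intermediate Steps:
$y{\left(N,x \right)} = - \frac{2}{575}$ ($y{\left(N,x \right)} = \frac{2}{-654 + 79} = \frac{2}{-575} = 2 \left(- \frac{1}{575}\right) = - \frac{2}{575}$)
$- \frac{333981}{80455} - \frac{156484}{y{\left(223,527 \right)}} = - \frac{333981}{80455} - \frac{156484}{- \frac{2}{575}} = \left(-333981\right) \frac{1}{80455} - -44989150 = - \frac{333981}{80455} + 44989150 = \frac{3619601729269}{80455}$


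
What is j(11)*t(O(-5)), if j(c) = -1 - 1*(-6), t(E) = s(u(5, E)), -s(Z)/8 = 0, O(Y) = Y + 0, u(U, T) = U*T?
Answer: 0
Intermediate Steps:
u(U, T) = T*U
O(Y) = Y
s(Z) = 0 (s(Z) = -8*0 = 0)
t(E) = 0
j(c) = 5 (j(c) = -1 + 6 = 5)
j(11)*t(O(-5)) = 5*0 = 0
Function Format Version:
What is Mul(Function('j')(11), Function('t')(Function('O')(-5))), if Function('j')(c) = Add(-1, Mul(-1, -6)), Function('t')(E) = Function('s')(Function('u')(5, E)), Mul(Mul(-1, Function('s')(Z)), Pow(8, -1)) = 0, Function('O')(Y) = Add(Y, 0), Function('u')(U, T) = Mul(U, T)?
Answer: 0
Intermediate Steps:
Function('u')(U, T) = Mul(T, U)
Function('O')(Y) = Y
Function('s')(Z) = 0 (Function('s')(Z) = Mul(-8, 0) = 0)
Function('t')(E) = 0
Function('j')(c) = 5 (Function('j')(c) = Add(-1, 6) = 5)
Mul(Function('j')(11), Function('t')(Function('O')(-5))) = Mul(5, 0) = 0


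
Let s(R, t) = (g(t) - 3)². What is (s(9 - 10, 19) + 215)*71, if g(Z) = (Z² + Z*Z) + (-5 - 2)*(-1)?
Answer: 37437661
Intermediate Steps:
g(Z) = 7 + 2*Z² (g(Z) = (Z² + Z²) - 7*(-1) = 2*Z² + 7 = 7 + 2*Z²)
s(R, t) = (4 + 2*t²)² (s(R, t) = ((7 + 2*t²) - 3)² = (4 + 2*t²)²)
(s(9 - 10, 19) + 215)*71 = (4*(2 + 19²)² + 215)*71 = (4*(2 + 361)² + 215)*71 = (4*363² + 215)*71 = (4*131769 + 215)*71 = (527076 + 215)*71 = 527291*71 = 37437661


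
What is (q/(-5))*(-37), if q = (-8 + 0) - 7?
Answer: -111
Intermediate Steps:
q = -15 (q = -8 - 7 = -15)
(q/(-5))*(-37) = (-15/(-5))*(-37) = -1/5*(-15)*(-37) = 3*(-37) = -111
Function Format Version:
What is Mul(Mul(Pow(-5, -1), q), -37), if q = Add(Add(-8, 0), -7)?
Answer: -111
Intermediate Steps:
q = -15 (q = Add(-8, -7) = -15)
Mul(Mul(Pow(-5, -1), q), -37) = Mul(Mul(Pow(-5, -1), -15), -37) = Mul(Mul(Rational(-1, 5), -15), -37) = Mul(3, -37) = -111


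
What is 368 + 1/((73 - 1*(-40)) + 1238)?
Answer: 497169/1351 ≈ 368.00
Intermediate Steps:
368 + 1/((73 - 1*(-40)) + 1238) = 368 + 1/((73 + 40) + 1238) = 368 + 1/(113 + 1238) = 368 + 1/1351 = 497169/1351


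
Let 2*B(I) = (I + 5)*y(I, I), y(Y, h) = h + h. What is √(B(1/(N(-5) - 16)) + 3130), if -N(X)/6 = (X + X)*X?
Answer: √312547701/316 ≈ 55.946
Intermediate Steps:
N(X) = -12*X² (N(X) = -6*(X + X)*X = -6*2*X*X = -12*X²)
y(Y, h) = 2*h
B(I) = I*(5 + I) (B(I) = ((I + 5)*(2*I))/2 = ((5 + I)*(2*I))/2 = (2*I*(5 + I))/2 = I*(5 + I))
√(B(1/(N(-5) - 16)) + 3130) = √((5 + 1/(-12*(-5)² - 16))/(-12*(-5)² - 16) + 3130) = √((5 + 1/(-12*25 - 16))/(-12*25 - 16) + 3130) = √((5 + 1/(-300 - 16))/(-300 - 16) + 3130) = √((5 + 1/(-316))/(-316) + 3130) = √(-(5 - 1/316)/316 + 3130) = √(-1/316*1579/316 + 3130) = √(-1579/99856 + 3130) = √(312547701/99856) = √312547701/316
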